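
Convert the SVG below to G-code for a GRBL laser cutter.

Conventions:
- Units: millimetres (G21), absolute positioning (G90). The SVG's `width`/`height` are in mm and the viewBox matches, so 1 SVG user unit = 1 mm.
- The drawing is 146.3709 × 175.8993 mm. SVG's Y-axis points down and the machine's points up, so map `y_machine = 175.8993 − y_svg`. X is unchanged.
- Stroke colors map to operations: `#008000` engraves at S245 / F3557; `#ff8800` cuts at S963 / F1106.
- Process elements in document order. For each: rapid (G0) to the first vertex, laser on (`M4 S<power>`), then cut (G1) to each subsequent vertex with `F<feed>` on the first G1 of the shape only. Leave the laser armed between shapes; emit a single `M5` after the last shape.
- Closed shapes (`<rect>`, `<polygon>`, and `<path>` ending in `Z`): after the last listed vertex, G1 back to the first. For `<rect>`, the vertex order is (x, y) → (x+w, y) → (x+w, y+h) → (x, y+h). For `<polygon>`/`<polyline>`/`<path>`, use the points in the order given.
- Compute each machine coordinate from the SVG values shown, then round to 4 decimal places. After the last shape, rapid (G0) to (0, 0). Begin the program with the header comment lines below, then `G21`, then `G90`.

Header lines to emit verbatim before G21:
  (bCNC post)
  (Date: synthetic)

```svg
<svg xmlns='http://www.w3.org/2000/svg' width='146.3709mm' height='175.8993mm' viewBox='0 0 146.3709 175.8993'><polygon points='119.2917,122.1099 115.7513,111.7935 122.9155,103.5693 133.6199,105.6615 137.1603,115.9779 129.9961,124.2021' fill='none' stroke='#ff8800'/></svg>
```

(bCNC post)
(Date: synthetic)
G21
G90
G0 X119.2917 Y53.7894
M4 S963
G1 X115.7513 Y64.1058 F1106
G1 X122.9155 Y72.3300
G1 X133.6199 Y70.2378
G1 X137.1603 Y59.9214
G1 X129.9961 Y51.6972
G1 X119.2917 Y53.7894
M5
G0 X0.0000 Y0.0000

1 u = 1 mm; y_m = 175.8993 − y.

[1] `<polygon>` regular polygon, #ff8800→cut S963 F1106: (119.2917,53.7894) → (115.7513,64.1058) → (122.9155,72.3300) → (133.6199,70.2378) → (137.1603,59.9214) → (129.9961,51.6972) → (119.2917,53.7894) (closed)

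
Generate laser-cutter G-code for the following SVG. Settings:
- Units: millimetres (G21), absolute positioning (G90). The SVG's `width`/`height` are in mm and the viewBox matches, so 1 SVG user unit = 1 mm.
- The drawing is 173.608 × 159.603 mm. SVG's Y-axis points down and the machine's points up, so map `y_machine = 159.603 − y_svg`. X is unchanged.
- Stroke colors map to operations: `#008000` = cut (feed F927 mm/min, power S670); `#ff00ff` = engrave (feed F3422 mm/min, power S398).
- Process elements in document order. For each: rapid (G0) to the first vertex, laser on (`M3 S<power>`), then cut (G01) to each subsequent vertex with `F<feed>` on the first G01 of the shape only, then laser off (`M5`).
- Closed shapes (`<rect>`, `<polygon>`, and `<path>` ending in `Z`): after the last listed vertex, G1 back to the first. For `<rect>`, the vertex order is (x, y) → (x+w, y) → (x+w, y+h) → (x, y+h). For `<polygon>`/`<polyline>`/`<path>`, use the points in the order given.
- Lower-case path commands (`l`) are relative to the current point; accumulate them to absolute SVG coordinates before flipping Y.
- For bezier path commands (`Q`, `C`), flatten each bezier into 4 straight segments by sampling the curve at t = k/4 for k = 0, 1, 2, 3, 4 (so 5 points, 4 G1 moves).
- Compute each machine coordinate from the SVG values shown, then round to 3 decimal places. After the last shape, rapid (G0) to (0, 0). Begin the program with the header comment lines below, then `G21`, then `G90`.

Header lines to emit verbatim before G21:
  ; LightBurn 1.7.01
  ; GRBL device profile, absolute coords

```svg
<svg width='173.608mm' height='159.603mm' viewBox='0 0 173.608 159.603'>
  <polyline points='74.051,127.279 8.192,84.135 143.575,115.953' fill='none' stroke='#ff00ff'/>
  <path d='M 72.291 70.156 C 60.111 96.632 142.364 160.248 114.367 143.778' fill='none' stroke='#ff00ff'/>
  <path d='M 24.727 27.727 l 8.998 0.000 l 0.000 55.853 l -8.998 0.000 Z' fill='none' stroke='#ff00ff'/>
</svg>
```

; LightBurn 1.7.01
; GRBL device profile, absolute coords
G21
G90
G0 X74.051 Y32.324
M3 S398
G01 X8.192 Y75.468 F3422
G01 X143.575 Y43.650
M5
G0 X72.291 Y89.447
M3 S398
G01 X77.664 Y64.458 F3422
G01 X99.260 Y36.531
G01 X117.891 Y16.657
G01 X114.367 Y15.825
M5
G0 X24.727 Y131.876
M3 S398
G01 X33.725 Y131.876 F3422
G01 X33.725 Y76.023
G01 X24.727 Y76.023
G01 X24.727 Y131.876
M5
G0 X0.000 Y0.000

viewBox `0 0 173.608 159.603` with mm width/height → 1 unit = 1 mm. Flip: y_m = 159.603 − y_svg.

**Shape 1** — `<polyline>` open polyline, stroke `#ff00ff` → engrave (S398, F3422). Machine vertices: (74.051,32.324) → (8.192,75.468) → (143.575,43.650). Open path.

**Shape 2** — `<path>` cubic bezier, stroke `#ff00ff` → engrave (S398, F3422). Control points (SVG): P0=(72.291,70.156), P1=(60.111,96.632), P2=(142.364,160.248), P3=(114.367,143.778); sampled at t=k/4. Machine vertices: (72.291,89.447) → (77.664,64.458) → (99.260,36.531) → (117.891,16.657) → (114.367,15.825). Open path.

**Shape 3** — `<path>` rectangle, stroke `#ff00ff` → engrave (S398, F3422). Machine vertices: (24.727,131.876) → (33.725,131.876) → (33.725,76.023) → (24.727,76.023) → (24.727,131.876). Closed: final G1 returns to the first vertex.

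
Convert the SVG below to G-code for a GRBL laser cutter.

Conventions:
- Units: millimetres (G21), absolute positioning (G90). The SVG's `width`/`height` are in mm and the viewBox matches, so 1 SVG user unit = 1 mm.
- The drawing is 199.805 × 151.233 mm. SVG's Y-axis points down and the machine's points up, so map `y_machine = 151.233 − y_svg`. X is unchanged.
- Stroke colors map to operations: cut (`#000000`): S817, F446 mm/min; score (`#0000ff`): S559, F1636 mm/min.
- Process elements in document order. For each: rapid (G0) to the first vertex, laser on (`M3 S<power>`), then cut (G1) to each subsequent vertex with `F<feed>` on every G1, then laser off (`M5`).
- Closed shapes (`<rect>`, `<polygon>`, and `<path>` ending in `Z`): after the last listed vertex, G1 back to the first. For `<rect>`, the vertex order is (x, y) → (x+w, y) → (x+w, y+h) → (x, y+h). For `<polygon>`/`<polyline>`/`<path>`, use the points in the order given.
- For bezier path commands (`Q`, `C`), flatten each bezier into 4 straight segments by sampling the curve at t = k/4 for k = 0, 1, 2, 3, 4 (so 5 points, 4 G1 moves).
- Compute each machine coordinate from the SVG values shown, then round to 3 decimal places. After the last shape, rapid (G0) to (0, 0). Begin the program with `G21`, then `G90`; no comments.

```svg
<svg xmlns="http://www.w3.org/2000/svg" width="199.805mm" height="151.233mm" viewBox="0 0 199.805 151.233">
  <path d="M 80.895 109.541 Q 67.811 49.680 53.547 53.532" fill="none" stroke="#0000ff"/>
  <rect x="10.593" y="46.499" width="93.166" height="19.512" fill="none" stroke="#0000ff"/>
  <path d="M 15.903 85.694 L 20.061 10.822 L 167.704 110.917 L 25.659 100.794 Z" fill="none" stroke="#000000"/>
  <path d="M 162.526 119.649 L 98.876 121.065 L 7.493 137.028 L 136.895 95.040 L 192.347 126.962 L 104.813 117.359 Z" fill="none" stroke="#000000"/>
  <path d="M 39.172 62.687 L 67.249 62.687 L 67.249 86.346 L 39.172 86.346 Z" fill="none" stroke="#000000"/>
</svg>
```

Since the viewBox matches the mm dimensions, user units are millimetres directly. The only transform is the Y-flip y_m = 151.233 − y_svg.

Shape 1 is a quadratic bezier drawn with `<path>`. Its stroke #0000ff means score at S559, F1636. After flipping Y the toolpath is (80.895,41.692) → (74.279,67.640) → (67.516,85.625) → (60.605,95.645) → (53.547,97.701).

Shape 2 is a rectangle drawn with `<rect>`. Its stroke #0000ff means score at S559, F1636. After flipping Y the toolpath is (10.593,104.734) → (103.759,104.734) → (103.759,85.222) → (10.593,85.222) → (10.593,104.734), returning to the start.

Shape 3 is a closed polygon drawn with `<path>`. Its stroke #000000 means cut at S817, F446. After flipping Y the toolpath is (15.903,65.539) → (20.061,140.411) → (167.704,40.316) → (25.659,50.439) → (15.903,65.539), returning to the start.

Shape 4 is a closed polygon drawn with `<path>`. Its stroke #000000 means cut at S817, F446. After flipping Y the toolpath is (162.526,31.584) → (98.876,30.168) → (7.493,14.205) → (136.895,56.193) → (192.347,24.271) → (104.813,33.874) → (162.526,31.584), returning to the start.

Shape 5 is a rectangle drawn with `<path>`. Its stroke #000000 means cut at S817, F446. After flipping Y the toolpath is (39.172,88.546) → (67.249,88.546) → (67.249,64.887) → (39.172,64.887) → (39.172,88.546), returning to the start.

G21
G90
G0 X80.895 Y41.692
M3 S559
G1 X74.279 Y67.640 F1636
G1 X67.516 Y85.625 F1636
G1 X60.605 Y95.645 F1636
G1 X53.547 Y97.701 F1636
M5
G0 X10.593 Y104.734
M3 S559
G1 X103.759 Y104.734 F1636
G1 X103.759 Y85.222 F1636
G1 X10.593 Y85.222 F1636
G1 X10.593 Y104.734 F1636
M5
G0 X15.903 Y65.539
M3 S817
G1 X20.061 Y140.411 F446
G1 X167.704 Y40.316 F446
G1 X25.659 Y50.439 F446
G1 X15.903 Y65.539 F446
M5
G0 X162.526 Y31.584
M3 S817
G1 X98.876 Y30.168 F446
G1 X7.493 Y14.205 F446
G1 X136.895 Y56.193 F446
G1 X192.347 Y24.271 F446
G1 X104.813 Y33.874 F446
G1 X162.526 Y31.584 F446
M5
G0 X39.172 Y88.546
M3 S817
G1 X67.249 Y88.546 F446
G1 X67.249 Y64.887 F446
G1 X39.172 Y64.887 F446
G1 X39.172 Y88.546 F446
M5
G0 X0.000 Y0.000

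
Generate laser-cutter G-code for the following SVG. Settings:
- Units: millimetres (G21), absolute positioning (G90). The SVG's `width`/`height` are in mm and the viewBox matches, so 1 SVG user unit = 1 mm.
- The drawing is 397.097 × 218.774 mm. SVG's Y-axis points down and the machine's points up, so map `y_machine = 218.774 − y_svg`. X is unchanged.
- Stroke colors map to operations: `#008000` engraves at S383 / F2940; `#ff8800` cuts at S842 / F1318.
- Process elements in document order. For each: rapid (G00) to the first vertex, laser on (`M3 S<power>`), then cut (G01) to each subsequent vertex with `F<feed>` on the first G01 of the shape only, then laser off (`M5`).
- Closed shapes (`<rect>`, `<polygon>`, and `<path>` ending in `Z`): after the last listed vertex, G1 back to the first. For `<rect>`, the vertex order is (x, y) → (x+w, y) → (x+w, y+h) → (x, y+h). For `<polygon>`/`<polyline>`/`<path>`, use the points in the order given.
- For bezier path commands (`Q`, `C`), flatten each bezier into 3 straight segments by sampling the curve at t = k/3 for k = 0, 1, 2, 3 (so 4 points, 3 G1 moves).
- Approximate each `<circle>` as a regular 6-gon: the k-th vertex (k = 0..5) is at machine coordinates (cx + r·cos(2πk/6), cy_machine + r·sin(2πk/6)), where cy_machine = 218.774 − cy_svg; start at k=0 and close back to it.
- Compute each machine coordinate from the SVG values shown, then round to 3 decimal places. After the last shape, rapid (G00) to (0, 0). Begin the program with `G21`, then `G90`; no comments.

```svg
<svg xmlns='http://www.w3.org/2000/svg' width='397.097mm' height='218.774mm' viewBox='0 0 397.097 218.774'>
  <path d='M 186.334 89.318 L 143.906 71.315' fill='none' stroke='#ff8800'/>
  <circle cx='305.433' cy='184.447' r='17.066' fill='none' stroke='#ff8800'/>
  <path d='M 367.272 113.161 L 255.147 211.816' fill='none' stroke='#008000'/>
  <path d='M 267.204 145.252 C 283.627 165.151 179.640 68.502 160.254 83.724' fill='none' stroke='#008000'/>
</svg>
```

1 u = 1 mm; y_m = 218.774 − y.

[1] `<path>` line segment, #ff8800→cut S842 F1318: (186.334,129.456) → (143.906,147.459)

[2] `<circle>` circle, #ff8800→cut S842 F1318: (322.499,34.327) → (313.966,49.107) → (296.900,49.107) → (288.367,34.327) → (296.900,19.547) → (313.966,19.547) → (322.499,34.327) (closed)

[3] `<path>` line segment, #008000→engrave S383 F2940: (367.272,105.613) → (255.147,6.958)

[4] `<path>` cubic bezier, #008000→engrave S383 F2940: (267.204,73.522) → (251.083,84.012) → (200.247,121.442) → (160.254,135.050)

G21
G90
G00 X186.334 Y129.456
M3 S842
G01 X143.906 Y147.459 F1318
M5
G00 X322.499 Y34.327
M3 S842
G01 X313.966 Y49.107 F1318
G01 X296.900 Y49.107
G01 X288.367 Y34.327
G01 X296.900 Y19.547
G01 X313.966 Y19.547
G01 X322.499 Y34.327
M5
G00 X367.272 Y105.613
M3 S383
G01 X255.147 Y6.958 F2940
M5
G00 X267.204 Y73.522
M3 S383
G01 X251.083 Y84.012 F2940
G01 X200.247 Y121.442
G01 X160.254 Y135.050
M5
G00 X0.000 Y0.000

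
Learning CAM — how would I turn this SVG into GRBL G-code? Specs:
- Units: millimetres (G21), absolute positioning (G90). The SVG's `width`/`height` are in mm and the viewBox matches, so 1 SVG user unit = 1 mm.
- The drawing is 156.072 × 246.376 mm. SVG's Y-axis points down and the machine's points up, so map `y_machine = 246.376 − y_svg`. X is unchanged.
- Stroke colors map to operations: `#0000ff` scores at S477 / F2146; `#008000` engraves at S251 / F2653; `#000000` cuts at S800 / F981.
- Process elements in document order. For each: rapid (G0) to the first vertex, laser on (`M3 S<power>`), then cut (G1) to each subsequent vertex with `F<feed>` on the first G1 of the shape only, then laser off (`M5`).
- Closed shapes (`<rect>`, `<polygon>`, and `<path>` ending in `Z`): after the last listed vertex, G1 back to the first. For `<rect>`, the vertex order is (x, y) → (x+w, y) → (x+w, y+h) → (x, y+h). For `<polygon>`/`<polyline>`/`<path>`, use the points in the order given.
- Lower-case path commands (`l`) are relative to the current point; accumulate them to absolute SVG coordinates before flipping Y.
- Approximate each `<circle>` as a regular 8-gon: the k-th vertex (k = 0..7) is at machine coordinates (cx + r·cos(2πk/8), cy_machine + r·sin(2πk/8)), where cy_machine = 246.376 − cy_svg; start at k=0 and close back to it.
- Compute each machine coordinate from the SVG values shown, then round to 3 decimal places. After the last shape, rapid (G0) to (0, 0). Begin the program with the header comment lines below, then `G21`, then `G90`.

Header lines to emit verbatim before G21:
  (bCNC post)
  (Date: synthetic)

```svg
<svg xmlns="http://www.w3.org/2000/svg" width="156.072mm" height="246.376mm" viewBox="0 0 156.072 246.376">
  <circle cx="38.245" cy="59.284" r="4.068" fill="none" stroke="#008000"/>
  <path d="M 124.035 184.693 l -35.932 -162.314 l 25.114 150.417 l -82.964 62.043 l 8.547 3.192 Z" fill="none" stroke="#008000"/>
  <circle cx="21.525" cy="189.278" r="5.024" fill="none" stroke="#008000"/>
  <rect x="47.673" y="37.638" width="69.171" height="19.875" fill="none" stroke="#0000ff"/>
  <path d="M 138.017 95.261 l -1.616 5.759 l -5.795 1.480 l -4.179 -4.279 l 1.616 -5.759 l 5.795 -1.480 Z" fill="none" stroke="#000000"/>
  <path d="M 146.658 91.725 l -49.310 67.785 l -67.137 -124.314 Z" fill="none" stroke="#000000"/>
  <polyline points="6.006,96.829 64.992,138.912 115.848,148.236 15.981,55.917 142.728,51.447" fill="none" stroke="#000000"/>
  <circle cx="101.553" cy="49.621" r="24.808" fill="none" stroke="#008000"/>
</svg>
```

1 u = 1 mm; y_m = 246.376 − y.

[1] `<circle>` circle, #008000→engrave S251 F2653: (42.313,187.092) → (41.122,189.969) → (38.245,191.160) → (35.368,189.969) → (34.177,187.092) → (35.368,184.215) → (38.245,183.024) → (41.122,184.215) → (42.313,187.092) (closed)

[2] `<path>` closed polygon, #008000→engrave S251 F2653: (124.035,61.683) → (88.103,223.997) → (113.217,73.580) → (30.253,11.537) → (38.800,8.345) → (124.035,61.683) (closed)

[3] `<circle>` circle, #008000→engrave S251 F2653: (26.549,57.098) → (25.078,60.651) → (21.525,62.122) → (17.972,60.651) → (16.501,57.098) → (17.972,53.545) → (21.525,52.074) → (25.078,53.545) → (26.549,57.098) (closed)

[4] `<rect>` rectangle, #0000ff→score S477 F2146: (47.673,208.738) → (116.844,208.738) → (116.844,188.863) → (47.673,188.863) → (47.673,208.738) (closed)

[5] `<path>` regular polygon, #000000→cut S800 F981: (138.017,151.115) → (136.401,145.356) → (130.606,143.876) → (126.427,148.155) → (128.043,153.914) → (133.838,155.394) → (138.017,151.115) (closed)

[6] `<path>` closed polygon, #000000→cut S800 F981: (146.658,154.651) → (97.348,86.866) → (30.211,211.180) → (146.658,154.651) (closed)

[7] `<polyline>` open polyline, #000000→cut S800 F981: (6.006,149.547) → (64.992,107.464) → (115.848,98.140) → (15.981,190.459) → (142.728,194.929)

[8] `<circle>` circle, #008000→engrave S251 F2653: (126.361,196.755) → (119.095,214.297) → (101.553,221.563) → (84.011,214.297) → (76.745,196.755) → (84.011,179.213) → (101.553,171.947) → (119.095,179.213) → (126.361,196.755) (closed)

(bCNC post)
(Date: synthetic)
G21
G90
G0 X42.313 Y187.092
M3 S251
G1 X41.122 Y189.969 F2653
G1 X38.245 Y191.160
G1 X35.368 Y189.969
G1 X34.177 Y187.092
G1 X35.368 Y184.215
G1 X38.245 Y183.024
G1 X41.122 Y184.215
G1 X42.313 Y187.092
M5
G0 X124.035 Y61.683
M3 S251
G1 X88.103 Y223.997 F2653
G1 X113.217 Y73.580
G1 X30.253 Y11.537
G1 X38.800 Y8.345
G1 X124.035 Y61.683
M5
G0 X26.549 Y57.098
M3 S251
G1 X25.078 Y60.651 F2653
G1 X21.525 Y62.122
G1 X17.972 Y60.651
G1 X16.501 Y57.098
G1 X17.972 Y53.545
G1 X21.525 Y52.074
G1 X25.078 Y53.545
G1 X26.549 Y57.098
M5
G0 X47.673 Y208.738
M3 S477
G1 X116.844 Y208.738 F2146
G1 X116.844 Y188.863
G1 X47.673 Y188.863
G1 X47.673 Y208.738
M5
G0 X138.017 Y151.115
M3 S800
G1 X136.401 Y145.356 F981
G1 X130.606 Y143.876
G1 X126.427 Y148.155
G1 X128.043 Y153.914
G1 X133.838 Y155.394
G1 X138.017 Y151.115
M5
G0 X146.658 Y154.651
M3 S800
G1 X97.348 Y86.866 F981
G1 X30.211 Y211.180
G1 X146.658 Y154.651
M5
G0 X6.006 Y149.547
M3 S800
G1 X64.992 Y107.464 F981
G1 X115.848 Y98.140
G1 X15.981 Y190.459
G1 X142.728 Y194.929
M5
G0 X126.361 Y196.755
M3 S251
G1 X119.095 Y214.297 F2653
G1 X101.553 Y221.563
G1 X84.011 Y214.297
G1 X76.745 Y196.755
G1 X84.011 Y179.213
G1 X101.553 Y171.947
G1 X119.095 Y179.213
G1 X126.361 Y196.755
M5
G0 X0.000 Y0.000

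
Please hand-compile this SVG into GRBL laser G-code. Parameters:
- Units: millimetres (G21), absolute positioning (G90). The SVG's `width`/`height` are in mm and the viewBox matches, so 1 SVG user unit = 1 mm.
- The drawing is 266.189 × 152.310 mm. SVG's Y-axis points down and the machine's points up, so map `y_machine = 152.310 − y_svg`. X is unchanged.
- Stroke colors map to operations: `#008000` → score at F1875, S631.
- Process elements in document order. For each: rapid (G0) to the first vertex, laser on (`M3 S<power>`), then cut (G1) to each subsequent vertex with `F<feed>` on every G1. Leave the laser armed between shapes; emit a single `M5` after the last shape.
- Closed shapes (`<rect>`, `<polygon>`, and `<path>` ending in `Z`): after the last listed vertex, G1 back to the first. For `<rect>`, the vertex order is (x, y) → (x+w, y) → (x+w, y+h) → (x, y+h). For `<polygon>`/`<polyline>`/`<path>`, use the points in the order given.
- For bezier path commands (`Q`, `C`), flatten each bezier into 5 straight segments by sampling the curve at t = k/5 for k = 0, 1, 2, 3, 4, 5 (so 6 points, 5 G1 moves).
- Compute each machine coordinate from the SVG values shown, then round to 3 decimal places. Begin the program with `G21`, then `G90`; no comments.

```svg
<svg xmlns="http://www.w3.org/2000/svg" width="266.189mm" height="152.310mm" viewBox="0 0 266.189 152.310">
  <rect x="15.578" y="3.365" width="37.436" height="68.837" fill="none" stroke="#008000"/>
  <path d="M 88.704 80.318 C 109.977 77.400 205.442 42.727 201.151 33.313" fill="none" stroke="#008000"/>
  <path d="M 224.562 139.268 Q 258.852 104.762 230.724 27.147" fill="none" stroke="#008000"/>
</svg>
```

G21
G90
G0 X15.578 Y148.945
M3 S631
G1 X53.014 Y148.945 F1875
G1 X53.014 Y80.108 F1875
G1 X15.578 Y80.108 F1875
G1 X15.578 Y148.945 F1875
G0 X88.704 Y71.992
M3 S631
G1 X108.979 Y77.097 F1875
G1 X138.711 Y87.087 F1875
G1 X169.550 Y99.225 F1875
G1 X193.146 Y110.774 F1875
G1 X201.151 Y118.997 F1875
G0 X224.562 Y13.042
M3 S631
G1 X235.781 Y28.569 F1875
G1 X242.007 Y47.544 F1875
G1 X243.240 Y69.968 F1875
G1 X239.478 Y95.841 F1875
G1 X230.724 Y125.163 F1875
M5

viewBox `0 0 266.189 152.310` with mm width/height → 1 unit = 1 mm. Flip: y_m = 152.310 − y_svg.

**Shape 1** — `<rect>` rectangle, stroke `#008000` → score (S631, F1875). Machine vertices: (15.578,148.945) → (53.014,148.945) → (53.014,80.108) → (15.578,80.108) → (15.578,148.945). Closed: final G1 returns to the first vertex.

**Shape 2** — `<path>` cubic bezier, stroke `#008000` → score (S631, F1875). Control points (SVG): P0=(88.704,80.318), P1=(109.977,77.400), P2=(205.442,42.727), P3=(201.151,33.313); sampled at t=k/5. Machine vertices: (88.704,71.992) → (108.979,77.097) → (138.711,87.087) → (169.550,99.225) → (193.146,110.774) → (201.151,118.997). Open path.

**Shape 3** — `<path>` quadratic bezier, stroke `#008000` → score (S631, F1875). Control points (SVG): P0=(224.562,139.268), P1=(258.852,104.762), P2=(230.724,27.147); sampled at t=k/5. Machine vertices: (224.562,13.042) → (235.781,28.569) → (242.007,47.544) → (243.240,69.968) → (239.478,95.841) → (230.724,125.163). Open path.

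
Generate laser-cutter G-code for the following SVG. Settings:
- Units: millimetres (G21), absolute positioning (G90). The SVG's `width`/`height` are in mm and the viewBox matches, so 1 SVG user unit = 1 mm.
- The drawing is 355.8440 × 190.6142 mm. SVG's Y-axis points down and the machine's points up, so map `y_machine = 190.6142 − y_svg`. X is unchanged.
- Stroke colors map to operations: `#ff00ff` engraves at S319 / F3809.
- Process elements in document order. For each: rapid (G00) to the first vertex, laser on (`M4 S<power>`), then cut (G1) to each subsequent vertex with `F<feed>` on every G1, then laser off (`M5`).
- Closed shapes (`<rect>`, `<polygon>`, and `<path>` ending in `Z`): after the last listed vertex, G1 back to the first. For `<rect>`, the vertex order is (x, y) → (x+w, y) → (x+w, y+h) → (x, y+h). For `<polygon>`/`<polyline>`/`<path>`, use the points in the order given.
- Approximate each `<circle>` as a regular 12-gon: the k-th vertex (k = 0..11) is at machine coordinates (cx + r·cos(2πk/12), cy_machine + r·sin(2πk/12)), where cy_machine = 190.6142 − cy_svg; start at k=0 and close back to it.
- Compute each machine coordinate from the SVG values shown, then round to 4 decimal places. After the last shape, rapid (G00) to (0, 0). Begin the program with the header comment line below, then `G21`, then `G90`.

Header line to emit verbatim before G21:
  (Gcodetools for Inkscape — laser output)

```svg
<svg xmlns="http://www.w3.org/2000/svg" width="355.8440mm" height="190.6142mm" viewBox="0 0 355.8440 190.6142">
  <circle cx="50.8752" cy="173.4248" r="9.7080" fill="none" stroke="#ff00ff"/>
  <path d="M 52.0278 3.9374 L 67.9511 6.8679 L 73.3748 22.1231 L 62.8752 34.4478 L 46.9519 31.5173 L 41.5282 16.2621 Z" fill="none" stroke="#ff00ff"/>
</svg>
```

(Gcodetools for Inkscape — laser output)
G21
G90
G00 X60.5832 Y17.1894
M4 S319
G1 X59.2826 Y22.0434 F3809
G1 X55.7292 Y25.5968 F3809
G1 X50.8752 Y26.8974 F3809
G1 X46.0212 Y25.5968 F3809
G1 X42.4678 Y22.0434 F3809
G1 X41.1672 Y17.1894 F3809
G1 X42.4678 Y12.3354 F3809
G1 X46.0212 Y8.7820 F3809
G1 X50.8752 Y7.4814 F3809
G1 X55.7292 Y8.7820 F3809
G1 X59.2826 Y12.3354 F3809
G1 X60.5832 Y17.1894 F3809
M5
G00 X52.0278 Y186.6768
M4 S319
G1 X67.9511 Y183.7463 F3809
G1 X73.3748 Y168.4911 F3809
G1 X62.8752 Y156.1664 F3809
G1 X46.9519 Y159.0969 F3809
G1 X41.5282 Y174.3521 F3809
G1 X52.0278 Y186.6768 F3809
M5
G00 X0.0000 Y0.0000

viewBox `0 0 355.8440 190.6142` with mm width/height → 1 unit = 1 mm. Flip: y_m = 190.6142 − y_svg.

**Shape 1** — `<circle>` circle, stroke `#ff00ff` → engrave (S319, F3809). Machine vertices: (60.5832,17.1894) → (59.2826,22.0434) → (55.7292,25.5968) → (50.8752,26.8974) → (46.0212,25.5968) → (42.4678,22.0434) → (41.1672,17.1894) → (42.4678,12.3354) → (46.0212,8.7820) → (50.8752,7.4814) → (55.7292,8.7820) → (59.2826,12.3354) → (60.5832,17.1894). Closed: final G1 returns to the first vertex.

**Shape 2** — `<path>` regular polygon, stroke `#ff00ff` → engrave (S319, F3809). Machine vertices: (52.0278,186.6768) → (67.9511,183.7463) → (73.3748,168.4911) → (62.8752,156.1664) → (46.9519,159.0969) → (41.5282,174.3521) → (52.0278,186.6768). Closed: final G1 returns to the first vertex.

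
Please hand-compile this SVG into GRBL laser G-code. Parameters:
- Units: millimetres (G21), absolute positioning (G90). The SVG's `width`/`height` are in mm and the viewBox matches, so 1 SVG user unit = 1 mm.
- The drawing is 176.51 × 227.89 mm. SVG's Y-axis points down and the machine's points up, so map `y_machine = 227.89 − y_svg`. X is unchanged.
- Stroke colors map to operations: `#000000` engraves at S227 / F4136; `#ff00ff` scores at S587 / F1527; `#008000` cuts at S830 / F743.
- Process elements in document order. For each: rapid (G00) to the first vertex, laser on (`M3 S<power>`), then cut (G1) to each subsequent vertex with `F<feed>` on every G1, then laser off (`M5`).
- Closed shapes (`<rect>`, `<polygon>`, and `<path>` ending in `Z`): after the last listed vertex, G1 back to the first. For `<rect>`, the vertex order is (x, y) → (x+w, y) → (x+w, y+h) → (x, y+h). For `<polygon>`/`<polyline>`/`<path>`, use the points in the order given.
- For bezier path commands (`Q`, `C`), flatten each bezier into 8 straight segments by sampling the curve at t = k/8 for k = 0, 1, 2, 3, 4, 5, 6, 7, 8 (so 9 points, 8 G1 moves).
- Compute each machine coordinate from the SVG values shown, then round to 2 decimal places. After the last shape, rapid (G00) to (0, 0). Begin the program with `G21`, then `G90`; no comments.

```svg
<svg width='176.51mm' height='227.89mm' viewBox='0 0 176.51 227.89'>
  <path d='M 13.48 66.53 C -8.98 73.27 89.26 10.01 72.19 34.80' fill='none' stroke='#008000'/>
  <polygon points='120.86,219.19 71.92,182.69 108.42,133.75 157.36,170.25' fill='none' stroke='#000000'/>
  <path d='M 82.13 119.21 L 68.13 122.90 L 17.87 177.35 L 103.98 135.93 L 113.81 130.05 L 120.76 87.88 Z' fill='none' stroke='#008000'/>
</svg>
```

viewBox `0 0 176.51 227.89` with mm width/height → 1 unit = 1 mm. Flip: y_m = 227.89 − y_svg.

**Shape 1** — `<path>` cubic bezier, stroke `#008000` → cut (S830, F743). Control points (SVG): P0=(13.48,66.53), P1=(-8.98,73.27), P2=(89.26,10.01), P3=(72.19,34.80); sampled at t=k/8. Machine vertices: (13.48,161.36) → (10.25,161.81) → (15.58,166.96) → (26.69,174.97) → (40.81,183.99) → (55.19,192.17) → (67.06,197.64) → (73.65,198.57) → (72.19,193.09). Open path.

**Shape 2** — `<polygon>` regular polygon, stroke `#000000` → engrave (S227, F4136). Machine vertices: (120.86,8.70) → (71.92,45.20) → (108.42,94.14) → (157.36,57.64) → (120.86,8.70). Closed: final G1 returns to the first vertex.

**Shape 3** — `<path>` closed polygon, stroke `#008000` → cut (S830, F743). Machine vertices: (82.13,108.68) → (68.13,104.99) → (17.87,50.54) → (103.98,91.96) → (113.81,97.84) → (120.76,140.01) → (82.13,108.68). Closed: final G1 returns to the first vertex.

G21
G90
G00 X13.48 Y161.36
M3 S830
G1 X10.25 Y161.81 F743
G1 X15.58 Y166.96 F743
G1 X26.69 Y174.97 F743
G1 X40.81 Y183.99 F743
G1 X55.19 Y192.17 F743
G1 X67.06 Y197.64 F743
G1 X73.65 Y198.57 F743
G1 X72.19 Y193.09 F743
M5
G00 X120.86 Y8.70
M3 S227
G1 X71.92 Y45.20 F4136
G1 X108.42 Y94.14 F4136
G1 X157.36 Y57.64 F4136
G1 X120.86 Y8.70 F4136
M5
G00 X82.13 Y108.68
M3 S830
G1 X68.13 Y104.99 F743
G1 X17.87 Y50.54 F743
G1 X103.98 Y91.96 F743
G1 X113.81 Y97.84 F743
G1 X120.76 Y140.01 F743
G1 X82.13 Y108.68 F743
M5
G00 X0.00 Y0.00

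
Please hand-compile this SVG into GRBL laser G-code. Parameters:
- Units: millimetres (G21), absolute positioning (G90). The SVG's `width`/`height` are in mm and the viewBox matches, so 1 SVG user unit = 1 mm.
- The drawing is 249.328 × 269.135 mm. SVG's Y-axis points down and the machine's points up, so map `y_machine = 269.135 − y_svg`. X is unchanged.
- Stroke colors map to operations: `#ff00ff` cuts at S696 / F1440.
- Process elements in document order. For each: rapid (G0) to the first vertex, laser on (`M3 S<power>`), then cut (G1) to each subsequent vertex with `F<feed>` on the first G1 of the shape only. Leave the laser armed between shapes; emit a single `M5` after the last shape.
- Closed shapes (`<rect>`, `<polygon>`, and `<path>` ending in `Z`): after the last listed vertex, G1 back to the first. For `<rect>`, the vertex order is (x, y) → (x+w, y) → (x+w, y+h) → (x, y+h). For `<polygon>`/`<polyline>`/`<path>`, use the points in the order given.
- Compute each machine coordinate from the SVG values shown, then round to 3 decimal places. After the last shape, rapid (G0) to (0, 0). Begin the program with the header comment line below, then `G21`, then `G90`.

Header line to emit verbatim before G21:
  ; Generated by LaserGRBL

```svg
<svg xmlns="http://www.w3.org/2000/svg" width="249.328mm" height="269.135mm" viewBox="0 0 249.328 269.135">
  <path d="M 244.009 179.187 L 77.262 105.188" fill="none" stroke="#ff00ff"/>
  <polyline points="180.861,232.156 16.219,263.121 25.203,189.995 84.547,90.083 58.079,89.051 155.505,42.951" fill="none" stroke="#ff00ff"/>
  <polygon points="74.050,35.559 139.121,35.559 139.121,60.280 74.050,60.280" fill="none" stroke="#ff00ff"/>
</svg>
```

; Generated by LaserGRBL
G21
G90
G0 X244.009 Y89.948
M3 S696
G1 X77.262 Y163.947 F1440
G0 X180.861 Y36.979
M3 S696
G1 X16.219 Y6.014 F1440
G1 X25.203 Y79.140
G1 X84.547 Y179.052
G1 X58.079 Y180.084
G1 X155.505 Y226.184
G0 X74.050 Y233.576
M3 S696
G1 X139.121 Y233.576 F1440
G1 X139.121 Y208.855
G1 X74.050 Y208.855
G1 X74.050 Y233.576
M5
G0 X0.000 Y0.000

Since the viewBox matches the mm dimensions, user units are millimetres directly. The only transform is the Y-flip y_m = 269.135 − y_svg.

Shape 1 is a line segment drawn with `<path>`. Its stroke #ff00ff means cut at S696, F1440. After flipping Y the toolpath is (244.009,89.948) → (77.262,163.947).

Shape 2 is a open polyline drawn with `<polyline>`. Its stroke #ff00ff means cut at S696, F1440. After flipping Y the toolpath is (180.861,36.979) → (16.219,6.014) → (25.203,79.140) → (84.547,179.052) → (58.079,180.084) → (155.505,226.184).

Shape 3 is a rectangle drawn with `<polygon>`. Its stroke #ff00ff means cut at S696, F1440. After flipping Y the toolpath is (74.050,233.576) → (139.121,233.576) → (139.121,208.855) → (74.050,208.855) → (74.050,233.576), returning to the start.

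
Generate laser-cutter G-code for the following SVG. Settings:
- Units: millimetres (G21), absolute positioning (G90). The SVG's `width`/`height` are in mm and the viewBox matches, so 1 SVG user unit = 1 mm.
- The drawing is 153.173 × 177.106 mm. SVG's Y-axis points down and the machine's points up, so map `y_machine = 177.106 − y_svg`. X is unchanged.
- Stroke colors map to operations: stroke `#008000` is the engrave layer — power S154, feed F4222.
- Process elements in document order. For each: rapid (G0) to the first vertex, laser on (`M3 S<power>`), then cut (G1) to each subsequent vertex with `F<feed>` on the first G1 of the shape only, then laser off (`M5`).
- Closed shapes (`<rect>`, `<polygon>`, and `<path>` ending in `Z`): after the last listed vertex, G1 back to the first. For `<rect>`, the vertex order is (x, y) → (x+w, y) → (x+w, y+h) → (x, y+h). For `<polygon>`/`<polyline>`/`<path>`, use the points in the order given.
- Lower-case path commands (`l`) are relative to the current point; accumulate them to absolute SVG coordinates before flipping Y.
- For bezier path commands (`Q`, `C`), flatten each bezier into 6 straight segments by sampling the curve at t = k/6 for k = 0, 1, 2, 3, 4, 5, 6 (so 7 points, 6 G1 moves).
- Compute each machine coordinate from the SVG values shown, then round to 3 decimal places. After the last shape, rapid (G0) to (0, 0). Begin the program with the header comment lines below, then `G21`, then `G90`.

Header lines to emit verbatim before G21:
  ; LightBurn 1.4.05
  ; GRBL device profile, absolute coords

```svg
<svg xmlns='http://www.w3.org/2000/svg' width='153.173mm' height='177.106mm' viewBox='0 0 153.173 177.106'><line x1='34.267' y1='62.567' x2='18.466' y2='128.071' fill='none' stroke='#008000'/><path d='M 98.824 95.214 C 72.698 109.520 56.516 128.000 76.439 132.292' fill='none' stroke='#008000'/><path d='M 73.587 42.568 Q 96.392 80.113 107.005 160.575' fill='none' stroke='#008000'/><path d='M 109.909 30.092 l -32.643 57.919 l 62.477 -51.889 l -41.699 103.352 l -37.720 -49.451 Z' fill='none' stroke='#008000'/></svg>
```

; LightBurn 1.4.05
; GRBL device profile, absolute coords
G21
G90
G0 X34.267 Y114.539
M3 S154
G1 X18.466 Y49.035 F4222
M5
G0 X98.824 Y81.892
M3 S154
G1 X86.711 Y74.476 F4222
G1 X76.982 Y66.875
G1 X70.363 Y59.598
G1 X67.582 Y53.155
G1 X69.365 Y48.057
G1 X76.439 Y44.814
M5
G0 X73.587 Y134.538
M3 S154
G1 X80.850 Y120.831 F4222
G1 X87.436 Y104.739
G1 X93.344 Y86.264
G1 X98.575 Y65.404
G1 X103.129 Y42.160
G1 X107.005 Y16.531
M5
G0 X109.909 Y147.014
M3 S154
G1 X77.266 Y89.095 F4222
G1 X139.743 Y140.984
G1 X98.044 Y37.632
G1 X60.324 Y87.083
G1 X109.909 Y147.014
M5
G0 X0.000 Y0.000

1 u = 1 mm; y_m = 177.106 − y.

[1] `<line>` line segment, #008000→engrave S154 F4222: (34.267,114.539) → (18.466,49.035)

[2] `<path>` cubic bezier, #008000→engrave S154 F4222: (98.824,81.892) → (86.711,74.476) → (76.982,66.875) → (70.363,59.598) → (67.582,53.155) → (69.365,48.057) → (76.439,44.814)

[3] `<path>` quadratic bezier, #008000→engrave S154 F4222: (73.587,134.538) → (80.850,120.831) → (87.436,104.739) → (93.344,86.264) → (98.575,65.404) → (103.129,42.160) → (107.005,16.531)

[4] `<path>` closed polygon, #008000→engrave S154 F4222: (109.909,147.014) → (77.266,89.095) → (139.743,140.984) → (98.044,37.632) → (60.324,87.083) → (109.909,147.014) (closed)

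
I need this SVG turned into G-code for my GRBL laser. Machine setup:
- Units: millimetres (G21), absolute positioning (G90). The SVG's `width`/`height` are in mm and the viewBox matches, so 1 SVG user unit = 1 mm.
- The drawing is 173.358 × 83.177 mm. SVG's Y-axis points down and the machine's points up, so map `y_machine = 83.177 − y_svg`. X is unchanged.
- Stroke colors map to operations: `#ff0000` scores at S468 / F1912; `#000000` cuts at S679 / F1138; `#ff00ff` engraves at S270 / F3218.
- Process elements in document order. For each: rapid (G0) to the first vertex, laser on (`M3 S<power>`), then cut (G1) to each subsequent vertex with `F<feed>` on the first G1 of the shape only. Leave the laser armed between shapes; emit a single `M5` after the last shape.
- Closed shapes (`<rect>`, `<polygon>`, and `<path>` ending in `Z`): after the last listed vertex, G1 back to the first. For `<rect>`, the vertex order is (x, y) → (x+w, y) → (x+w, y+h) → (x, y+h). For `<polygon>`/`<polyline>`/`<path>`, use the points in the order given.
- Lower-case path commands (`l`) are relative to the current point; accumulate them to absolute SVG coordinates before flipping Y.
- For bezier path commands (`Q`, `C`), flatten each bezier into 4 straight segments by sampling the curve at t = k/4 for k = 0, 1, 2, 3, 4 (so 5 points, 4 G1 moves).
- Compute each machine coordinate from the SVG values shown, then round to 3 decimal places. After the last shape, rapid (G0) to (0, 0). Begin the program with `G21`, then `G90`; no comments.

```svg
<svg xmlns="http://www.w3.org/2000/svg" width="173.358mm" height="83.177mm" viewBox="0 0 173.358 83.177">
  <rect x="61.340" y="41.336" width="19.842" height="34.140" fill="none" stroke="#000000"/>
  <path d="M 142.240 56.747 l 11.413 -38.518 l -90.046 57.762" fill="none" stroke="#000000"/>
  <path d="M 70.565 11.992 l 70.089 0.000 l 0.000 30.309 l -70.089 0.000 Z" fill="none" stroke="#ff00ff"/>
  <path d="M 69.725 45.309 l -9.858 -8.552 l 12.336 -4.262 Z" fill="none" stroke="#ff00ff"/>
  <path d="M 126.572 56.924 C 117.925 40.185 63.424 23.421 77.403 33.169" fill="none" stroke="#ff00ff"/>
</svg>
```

1 u = 1 mm; y_m = 83.177 − y.

[1] `<rect>` rectangle, #000000→cut S679 F1138: (61.340,41.841) → (81.182,41.841) → (81.182,7.701) → (61.340,7.701) → (61.340,41.841) (closed)

[2] `<path>` open polyline, #000000→cut S679 F1138: (142.240,26.430) → (153.653,64.948) → (63.607,7.186)

[3] `<path>` rectangle, #ff00ff→engrave S270 F3218: (70.565,71.185) → (140.654,71.185) → (140.654,40.876) → (70.565,40.876) → (70.565,71.185) (closed)

[4] `<path>` regular polygon, #ff00ff→engrave S270 F3218: (69.725,37.868) → (59.867,46.420) → (72.203,50.682) → (69.725,37.868) (closed)

[5] `<path>` cubic bezier, #ff00ff→engrave S270 F3218: (126.572,26.253) → (113.276,38.397) → (93.503,48.063) → (77.972,52.763) → (77.403,50.008)

G21
G90
G0 X61.340 Y41.841
M3 S679
G1 X81.182 Y41.841 F1138
G1 X81.182 Y7.701
G1 X61.340 Y7.701
G1 X61.340 Y41.841
G0 X142.240 Y26.430
M3 S679
G1 X153.653 Y64.948 F1138
G1 X63.607 Y7.186
G0 X70.565 Y71.185
M3 S270
G1 X140.654 Y71.185 F3218
G1 X140.654 Y40.876
G1 X70.565 Y40.876
G1 X70.565 Y71.185
G0 X69.725 Y37.868
M3 S270
G1 X59.867 Y46.420 F3218
G1 X72.203 Y50.682
G1 X69.725 Y37.868
G0 X126.572 Y26.253
M3 S270
G1 X113.276 Y38.397 F3218
G1 X93.503 Y48.063
G1 X77.972 Y52.763
G1 X77.403 Y50.008
M5
G0 X0.000 Y0.000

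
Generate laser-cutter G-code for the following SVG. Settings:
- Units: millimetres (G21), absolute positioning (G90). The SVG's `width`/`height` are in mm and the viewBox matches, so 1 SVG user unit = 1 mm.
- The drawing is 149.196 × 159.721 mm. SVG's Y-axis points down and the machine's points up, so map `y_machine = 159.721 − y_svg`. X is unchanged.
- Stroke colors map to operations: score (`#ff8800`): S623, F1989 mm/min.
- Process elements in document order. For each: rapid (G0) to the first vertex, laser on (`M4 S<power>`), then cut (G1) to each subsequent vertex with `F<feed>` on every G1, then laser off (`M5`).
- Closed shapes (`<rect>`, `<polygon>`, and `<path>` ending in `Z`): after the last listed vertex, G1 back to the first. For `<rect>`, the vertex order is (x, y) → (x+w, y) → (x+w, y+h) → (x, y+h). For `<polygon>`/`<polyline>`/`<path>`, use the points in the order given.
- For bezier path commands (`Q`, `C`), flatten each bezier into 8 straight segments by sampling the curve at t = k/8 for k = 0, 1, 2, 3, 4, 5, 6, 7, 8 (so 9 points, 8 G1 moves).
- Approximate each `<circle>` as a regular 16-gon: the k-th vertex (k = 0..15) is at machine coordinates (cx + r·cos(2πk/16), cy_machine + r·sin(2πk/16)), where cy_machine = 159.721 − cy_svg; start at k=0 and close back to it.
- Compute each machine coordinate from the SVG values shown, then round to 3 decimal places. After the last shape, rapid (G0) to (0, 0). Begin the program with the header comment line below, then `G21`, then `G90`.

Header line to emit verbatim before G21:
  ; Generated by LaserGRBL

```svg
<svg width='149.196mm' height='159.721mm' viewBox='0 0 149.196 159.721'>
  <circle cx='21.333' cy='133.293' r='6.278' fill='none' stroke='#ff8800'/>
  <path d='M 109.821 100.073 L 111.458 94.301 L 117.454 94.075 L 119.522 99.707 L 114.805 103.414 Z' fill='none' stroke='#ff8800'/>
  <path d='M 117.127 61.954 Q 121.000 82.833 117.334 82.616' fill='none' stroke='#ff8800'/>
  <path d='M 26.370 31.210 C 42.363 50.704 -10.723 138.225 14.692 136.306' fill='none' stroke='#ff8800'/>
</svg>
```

Since the viewBox matches the mm dimensions, user units are millimetres directly. The only transform is the Y-flip y_m = 159.721 − y_svg.

Shape 1 is a circle drawn with `<circle>`. Its stroke #ff8800 means score at S623, F1989. After flipping Y the toolpath is (27.611,26.428) → (27.133,28.830) → (25.772,30.867) → (23.735,32.228) → (21.333,32.706) → (18.931,32.228) → (16.894,30.867) → (15.533,28.830) → (15.055,26.428) → (15.533,24.026) → (16.894,21.989) → (18.931,20.628) → (21.333,20.150) → (23.735,20.628) → (25.772,21.989) → (27.133,24.026) → (27.611,26.428), returning to the start.

Shape 2 is a regular polygon drawn with `<path>`. Its stroke #ff8800 means score at S623, F1989. After flipping Y the toolpath is (109.821,59.648) → (111.458,65.420) → (117.454,65.646) → (119.522,60.014) → (114.805,56.307) → (109.821,59.648), returning to the start.

Shape 3 is a quadratic bezier drawn with `<path>`. Its stroke #ff8800 means score at S623, F1989. After flipping Y the toolpath is (117.127,97.767) → (117.977,92.877) → (118.592,88.646) → (118.972,85.074) → (119.115,82.162) → (119.023,79.909) → (118.696,78.315) → (118.133,77.380) → (117.334,77.105).

Shape 4 is a cubic bezier drawn with `<path>`. Its stroke #ff8800 means score at S623, F1989. After flipping Y the toolpath is (26.370,128.511) → (29.418,118.320) → (27.718,103.596) → (23.002,86.185) → (16.998,67.933) → (11.435,50.685) → (8.044,36.285) → (8.553,26.580) → (14.692,23.415).

; Generated by LaserGRBL
G21
G90
G0 X27.611 Y26.428
M4 S623
G1 X27.133 Y28.830 F1989
G1 X25.772 Y30.867 F1989
G1 X23.735 Y32.228 F1989
G1 X21.333 Y32.706 F1989
G1 X18.931 Y32.228 F1989
G1 X16.894 Y30.867 F1989
G1 X15.533 Y28.830 F1989
G1 X15.055 Y26.428 F1989
G1 X15.533 Y24.026 F1989
G1 X16.894 Y21.989 F1989
G1 X18.931 Y20.628 F1989
G1 X21.333 Y20.150 F1989
G1 X23.735 Y20.628 F1989
G1 X25.772 Y21.989 F1989
G1 X27.133 Y24.026 F1989
G1 X27.611 Y26.428 F1989
M5
G0 X109.821 Y59.648
M4 S623
G1 X111.458 Y65.420 F1989
G1 X117.454 Y65.646 F1989
G1 X119.522 Y60.014 F1989
G1 X114.805 Y56.307 F1989
G1 X109.821 Y59.648 F1989
M5
G0 X117.127 Y97.767
M4 S623
G1 X117.977 Y92.877 F1989
G1 X118.592 Y88.646 F1989
G1 X118.972 Y85.074 F1989
G1 X119.115 Y82.162 F1989
G1 X119.023 Y79.909 F1989
G1 X118.696 Y78.315 F1989
G1 X118.133 Y77.380 F1989
G1 X117.334 Y77.105 F1989
M5
G0 X26.370 Y128.511
M4 S623
G1 X29.418 Y118.320 F1989
G1 X27.718 Y103.596 F1989
G1 X23.002 Y86.185 F1989
G1 X16.998 Y67.933 F1989
G1 X11.435 Y50.685 F1989
G1 X8.044 Y36.285 F1989
G1 X8.553 Y26.580 F1989
G1 X14.692 Y23.415 F1989
M5
G0 X0.000 Y0.000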